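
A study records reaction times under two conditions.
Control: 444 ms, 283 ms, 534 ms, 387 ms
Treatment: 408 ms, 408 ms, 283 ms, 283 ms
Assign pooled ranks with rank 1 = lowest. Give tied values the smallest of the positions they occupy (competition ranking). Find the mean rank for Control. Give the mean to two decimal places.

5.00

Sorted (ascending): 283, 283, 283, 387, 408, 408, 444, 534
The 3 values of 283 occupy positions 1–3 → each gets rank 1.
The 2 values of 408 occupy positions 5–6 → each gets rank 5.
Control values → pooled ranks: 444→7, 283→1, 534→8, 387→4
Mean rank = (7 + 1 + 8 + 4) / 4 = 5.00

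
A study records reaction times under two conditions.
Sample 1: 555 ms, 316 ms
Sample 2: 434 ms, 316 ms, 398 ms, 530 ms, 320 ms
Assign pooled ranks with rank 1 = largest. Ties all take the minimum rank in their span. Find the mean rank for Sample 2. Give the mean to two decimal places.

Sorted (descending): 555, 530, 434, 398, 320, 316, 316
The 2 values of 316 occupy positions 6–7 → each gets rank 6.
Sample 2 values → pooled ranks: 434→3, 316→6, 398→4, 530→2, 320→5
Mean rank = (3 + 6 + 4 + 2 + 5) / 5 = 4.00

4.00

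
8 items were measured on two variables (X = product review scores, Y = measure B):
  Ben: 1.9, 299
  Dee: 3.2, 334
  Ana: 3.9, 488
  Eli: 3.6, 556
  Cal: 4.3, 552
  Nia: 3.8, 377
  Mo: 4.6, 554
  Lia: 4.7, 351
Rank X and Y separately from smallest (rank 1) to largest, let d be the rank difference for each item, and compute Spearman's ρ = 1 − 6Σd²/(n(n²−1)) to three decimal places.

Ranks of variable 1: 1, 2, 5, 3, 6, 4, 7, 8
Ranks of variable 2: 1, 2, 5, 8, 6, 4, 7, 3
d = r₁ − r₂: 0, 0, 0, -5, 0, 0, 0, 5
d²: 0, 0, 0, 25, 0, 0, 0, 25; Σd² = 50
ρ = 1 − 6·50/(8·63) = 1 − 300/504 = 0.405

0.405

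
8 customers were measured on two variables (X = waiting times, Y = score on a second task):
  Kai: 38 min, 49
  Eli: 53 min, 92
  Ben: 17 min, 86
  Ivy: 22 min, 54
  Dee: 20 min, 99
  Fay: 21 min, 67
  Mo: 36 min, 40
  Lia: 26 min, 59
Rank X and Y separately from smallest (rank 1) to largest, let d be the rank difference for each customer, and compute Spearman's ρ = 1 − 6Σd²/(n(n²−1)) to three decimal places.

Ranks of variable 1: 7, 8, 1, 4, 2, 3, 6, 5
Ranks of variable 2: 2, 7, 6, 3, 8, 5, 1, 4
d = r₁ − r₂: 5, 1, -5, 1, -6, -2, 5, 1
d²: 25, 1, 25, 1, 36, 4, 25, 1; Σd² = 118
ρ = 1 − 6·118/(8·63) = 1 − 708/504 = -0.405

-0.405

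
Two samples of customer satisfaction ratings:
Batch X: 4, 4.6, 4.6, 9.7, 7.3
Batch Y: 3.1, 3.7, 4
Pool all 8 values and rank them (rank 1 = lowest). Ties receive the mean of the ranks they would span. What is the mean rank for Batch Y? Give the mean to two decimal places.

Sorted (ascending): 3.1, 3.7, 4, 4, 4.6, 4.6, 7.3, 9.7
The 2 values of 4 occupy positions 3–4 → average rank (3+4)/2 = 3.5.
The 2 values of 4.6 occupy positions 5–6 → average rank (5+6)/2 = 5.5.
Batch Y values → pooled ranks: 3.1→1, 3.7→2, 4→3.5
Mean rank = (1 + 2 + 3.5) / 3 = 2.17

2.17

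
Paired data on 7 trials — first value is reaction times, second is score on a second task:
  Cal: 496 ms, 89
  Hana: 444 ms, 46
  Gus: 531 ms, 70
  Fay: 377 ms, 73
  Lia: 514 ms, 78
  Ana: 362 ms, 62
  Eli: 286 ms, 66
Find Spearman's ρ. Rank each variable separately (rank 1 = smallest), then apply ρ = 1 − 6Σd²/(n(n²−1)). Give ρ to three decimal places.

Ranks of variable 1: 5, 4, 7, 3, 6, 2, 1
Ranks of variable 2: 7, 1, 4, 5, 6, 2, 3
d = r₁ − r₂: -2, 3, 3, -2, 0, 0, -2
d²: 4, 9, 9, 4, 0, 0, 4; Σd² = 30
ρ = 1 − 6·30/(7·48) = 1 − 180/336 = 0.464

0.464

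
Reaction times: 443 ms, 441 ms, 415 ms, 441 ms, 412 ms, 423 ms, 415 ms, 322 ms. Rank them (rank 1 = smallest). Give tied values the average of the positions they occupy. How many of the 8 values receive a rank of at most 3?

Sorted (ascending): 322, 412, 415, 415, 423, 441, 441, 443
The 2 values of 415 occupy positions 3–4 → average rank (3+4)/2 = 3.5.
The 2 values of 441 occupy positions 6–7 → average rank (6+7)/2 = 6.5.
Ranks ≤ 3: {1, 2} → 2 values.

2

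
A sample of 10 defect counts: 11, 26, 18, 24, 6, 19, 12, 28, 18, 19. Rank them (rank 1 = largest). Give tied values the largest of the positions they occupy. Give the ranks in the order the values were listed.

9, 2, 7, 3, 10, 5, 8, 1, 7, 5

Sorted (descending): 28, 26, 24, 19, 19, 18, 18, 12, 11, 6
The 2 values of 19 occupy positions 4–5 → each gets rank 5.
The 2 values of 18 occupy positions 6–7 → each gets rank 7.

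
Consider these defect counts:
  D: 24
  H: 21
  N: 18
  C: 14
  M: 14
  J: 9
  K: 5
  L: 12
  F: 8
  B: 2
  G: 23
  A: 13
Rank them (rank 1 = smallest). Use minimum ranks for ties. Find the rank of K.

2

Sorted (ascending): 2, 5, 8, 9, 12, 13, 14, 14, 18, 21, 23, 24
The 2 values of 14 occupy positions 7–8 → each gets rank 7.
K has value 5 → rank 2.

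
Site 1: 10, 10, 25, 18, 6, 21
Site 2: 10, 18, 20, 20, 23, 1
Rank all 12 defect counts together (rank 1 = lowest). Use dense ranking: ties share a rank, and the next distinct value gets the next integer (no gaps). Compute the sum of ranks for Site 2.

25

Sorted (ascending): 1, 6, 10, 10, 10, 18, 18, 20, 20, 21, 23, 25
The 3 values of 10 share dense rank 3.
The 2 values of 18 share dense rank 4.
The 2 values of 20 share dense rank 5.
Remaining distinct values take the next consecutive integers.
Site 2 values → pooled ranks: 10→3, 18→4, 20→5, 20→5, 23→7, 1→1
Rank sum = 3 + 4 + 5 + 5 + 7 + 1 = 25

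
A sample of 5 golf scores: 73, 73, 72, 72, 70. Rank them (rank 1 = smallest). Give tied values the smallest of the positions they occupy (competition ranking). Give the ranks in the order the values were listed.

4, 4, 2, 2, 1

Sorted (ascending): 70, 72, 72, 73, 73
The 2 values of 72 occupy positions 2–3 → each gets rank 2.
The 2 values of 73 occupy positions 4–5 → each gets rank 4.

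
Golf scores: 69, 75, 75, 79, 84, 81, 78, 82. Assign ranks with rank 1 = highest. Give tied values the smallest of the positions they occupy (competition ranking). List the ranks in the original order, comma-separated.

8, 6, 6, 4, 1, 3, 5, 2

Sorted (descending): 84, 82, 81, 79, 78, 75, 75, 69
The 2 values of 75 occupy positions 6–7 → each gets rank 6.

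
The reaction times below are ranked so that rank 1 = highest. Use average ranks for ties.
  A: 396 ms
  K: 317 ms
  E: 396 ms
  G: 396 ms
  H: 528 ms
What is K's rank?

Sorted (descending): 528, 396, 396, 396, 317
The 3 values of 396 occupy positions 2–4 → average rank 3.
K has value 317 ms → rank 5.

5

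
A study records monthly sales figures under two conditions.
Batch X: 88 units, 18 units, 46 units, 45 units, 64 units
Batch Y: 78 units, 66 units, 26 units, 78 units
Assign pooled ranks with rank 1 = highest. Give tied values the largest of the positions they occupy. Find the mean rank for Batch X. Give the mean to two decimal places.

5.60

Sorted (descending): 88, 78, 78, 66, 64, 46, 45, 26, 18
The 2 values of 78 occupy positions 2–3 → each gets rank 3.
Batch X values → pooled ranks: 88→1, 18→9, 46→6, 45→7, 64→5
Mean rank = (1 + 9 + 6 + 7 + 5) / 5 = 5.60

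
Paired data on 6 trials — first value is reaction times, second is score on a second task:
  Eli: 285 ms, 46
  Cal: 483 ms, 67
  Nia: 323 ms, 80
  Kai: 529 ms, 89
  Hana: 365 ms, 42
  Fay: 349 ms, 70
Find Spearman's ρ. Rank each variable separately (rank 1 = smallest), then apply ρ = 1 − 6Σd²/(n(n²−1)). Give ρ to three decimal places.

0.314

Ranks of variable 1: 1, 5, 2, 6, 4, 3
Ranks of variable 2: 2, 3, 5, 6, 1, 4
d = r₁ − r₂: -1, 2, -3, 0, 3, -1
d²: 1, 4, 9, 0, 9, 1; Σd² = 24
ρ = 1 − 6·24/(6·35) = 1 − 144/210 = 0.314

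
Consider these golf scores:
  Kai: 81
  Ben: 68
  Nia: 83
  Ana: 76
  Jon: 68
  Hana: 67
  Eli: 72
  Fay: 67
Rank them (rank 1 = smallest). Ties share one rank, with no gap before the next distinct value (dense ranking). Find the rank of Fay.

1

Sorted (ascending): 67, 67, 68, 68, 72, 76, 81, 83
The 2 values of 67 share dense rank 1.
The 2 values of 68 share dense rank 2.
Remaining distinct values take the next consecutive integers.
Fay has value 67 → rank 1.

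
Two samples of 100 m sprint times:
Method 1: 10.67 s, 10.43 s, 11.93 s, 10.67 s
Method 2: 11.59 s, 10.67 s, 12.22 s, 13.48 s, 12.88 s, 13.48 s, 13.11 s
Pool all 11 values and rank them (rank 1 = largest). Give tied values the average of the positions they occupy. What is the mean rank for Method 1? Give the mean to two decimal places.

Sorted (descending): 13.48, 13.48, 13.11, 12.88, 12.22, 11.93, 11.59, 10.67, 10.67, 10.67, 10.43
The 2 values of 13.48 occupy positions 1–2 → average rank (1+2)/2 = 1.5.
The 3 values of 10.67 occupy positions 8–10 → average rank 9.
Method 1 values → pooled ranks: 10.67→9, 10.43→11, 11.93→6, 10.67→9
Mean rank = (9 + 11 + 6 + 9) / 4 = 8.75

8.75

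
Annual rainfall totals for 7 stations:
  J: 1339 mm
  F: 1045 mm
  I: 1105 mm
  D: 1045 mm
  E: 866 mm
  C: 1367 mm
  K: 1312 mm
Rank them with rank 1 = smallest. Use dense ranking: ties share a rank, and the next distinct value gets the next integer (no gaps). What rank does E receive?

1

Sorted (ascending): 866, 1045, 1045, 1105, 1312, 1339, 1367
The 2 values of 1045 share dense rank 2.
Remaining distinct values take the next consecutive integers.
E has value 866 mm → rank 1.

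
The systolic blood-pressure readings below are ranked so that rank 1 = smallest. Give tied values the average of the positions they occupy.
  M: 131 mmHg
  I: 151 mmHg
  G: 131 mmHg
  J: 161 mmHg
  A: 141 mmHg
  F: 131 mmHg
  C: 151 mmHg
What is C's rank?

5.5

Sorted (ascending): 131, 131, 131, 141, 151, 151, 161
The 3 values of 131 occupy positions 1–3 → average rank 2.
The 2 values of 151 occupy positions 5–6 → average rank (5+6)/2 = 5.5.
C has value 151 mmHg → rank 5.5.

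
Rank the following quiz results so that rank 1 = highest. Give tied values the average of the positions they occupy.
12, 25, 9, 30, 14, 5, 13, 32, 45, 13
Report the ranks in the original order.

Sorted (descending): 45, 32, 30, 25, 14, 13, 13, 12, 9, 5
The 2 values of 13 occupy positions 6–7 → average rank (6+7)/2 = 6.5.

8, 4, 9, 3, 5, 10, 6.5, 2, 1, 6.5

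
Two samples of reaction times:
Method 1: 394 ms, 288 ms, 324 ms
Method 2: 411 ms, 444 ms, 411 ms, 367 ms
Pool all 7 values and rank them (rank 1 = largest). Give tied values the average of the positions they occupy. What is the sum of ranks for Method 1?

17

Sorted (descending): 444, 411, 411, 394, 367, 324, 288
The 2 values of 411 occupy positions 2–3 → average rank (2+3)/2 = 2.5.
Method 1 values → pooled ranks: 394→4, 288→7, 324→6
Rank sum = 4 + 7 + 6 = 17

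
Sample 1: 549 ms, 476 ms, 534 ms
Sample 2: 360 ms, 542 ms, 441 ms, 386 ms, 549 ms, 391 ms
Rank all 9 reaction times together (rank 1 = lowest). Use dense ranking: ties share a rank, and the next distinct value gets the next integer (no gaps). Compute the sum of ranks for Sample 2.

Sorted (ascending): 360, 386, 391, 441, 476, 534, 542, 549, 549
The 2 values of 549 share dense rank 8.
Remaining distinct values take the next consecutive integers.
Sample 2 values → pooled ranks: 360→1, 542→7, 441→4, 386→2, 549→8, 391→3
Rank sum = 1 + 7 + 4 + 2 + 8 + 3 = 25

25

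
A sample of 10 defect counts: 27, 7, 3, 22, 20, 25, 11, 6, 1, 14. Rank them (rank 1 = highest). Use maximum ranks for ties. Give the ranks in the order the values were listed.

Sorted (descending): 27, 25, 22, 20, 14, 11, 7, 6, 3, 1
No ties — each value takes its position as its rank.

1, 7, 9, 3, 4, 2, 6, 8, 10, 5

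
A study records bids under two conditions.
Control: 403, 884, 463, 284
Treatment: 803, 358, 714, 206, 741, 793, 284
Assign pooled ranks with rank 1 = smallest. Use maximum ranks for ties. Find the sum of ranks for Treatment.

Sorted (ascending): 206, 284, 284, 358, 403, 463, 714, 741, 793, 803, 884
The 2 values of 284 occupy positions 2–3 → each gets rank 3.
Treatment values → pooled ranks: 803→10, 358→4, 714→7, 206→1, 741→8, 793→9, 284→3
Rank sum = 10 + 4 + 7 + 1 + 8 + 9 + 3 = 42

42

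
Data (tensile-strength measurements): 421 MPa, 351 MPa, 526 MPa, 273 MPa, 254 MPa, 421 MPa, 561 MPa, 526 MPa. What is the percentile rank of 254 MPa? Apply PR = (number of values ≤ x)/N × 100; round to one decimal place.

12.5

N = 8.
Strictly below 254: 0. Equal to 254: 1.
PR = 1/8 × 100 = 12.5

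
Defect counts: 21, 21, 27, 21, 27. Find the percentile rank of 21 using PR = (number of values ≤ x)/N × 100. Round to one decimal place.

N = 5.
Strictly below 21: 0. Equal to 21: 3.
PR = 3/5 × 100 = 60.0

60.0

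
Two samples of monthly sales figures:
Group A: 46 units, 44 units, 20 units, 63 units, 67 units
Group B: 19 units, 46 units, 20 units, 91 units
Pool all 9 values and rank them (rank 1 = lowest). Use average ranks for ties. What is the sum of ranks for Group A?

Sorted (ascending): 19, 20, 20, 44, 46, 46, 63, 67, 91
The 2 values of 20 occupy positions 2–3 → average rank (2+3)/2 = 2.5.
The 2 values of 46 occupy positions 5–6 → average rank (5+6)/2 = 5.5.
Group A values → pooled ranks: 46→5.5, 44→4, 20→2.5, 63→7, 67→8
Rank sum = 5.5 + 4 + 2.5 + 7 + 8 = 27

27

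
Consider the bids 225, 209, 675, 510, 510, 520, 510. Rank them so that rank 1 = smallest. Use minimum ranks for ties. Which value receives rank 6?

Sorted (ascending): 209, 225, 510, 510, 510, 520, 675
The 3 values of 510 occupy positions 3–5 → each gets rank 3.
Rank 6 → value 520.

520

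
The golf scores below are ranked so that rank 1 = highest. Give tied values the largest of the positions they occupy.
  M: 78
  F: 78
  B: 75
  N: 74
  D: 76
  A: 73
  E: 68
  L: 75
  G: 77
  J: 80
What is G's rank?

4

Sorted (descending): 80, 78, 78, 77, 76, 75, 75, 74, 73, 68
The 2 values of 78 occupy positions 2–3 → each gets rank 3.
The 2 values of 75 occupy positions 6–7 → each gets rank 7.
G has value 77 → rank 4.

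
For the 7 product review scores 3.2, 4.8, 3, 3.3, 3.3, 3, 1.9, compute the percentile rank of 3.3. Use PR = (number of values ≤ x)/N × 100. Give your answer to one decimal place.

85.7

N = 7.
Strictly below 3.3: 4. Equal to 3.3: 2.
PR = 6/7 × 100 = 85.7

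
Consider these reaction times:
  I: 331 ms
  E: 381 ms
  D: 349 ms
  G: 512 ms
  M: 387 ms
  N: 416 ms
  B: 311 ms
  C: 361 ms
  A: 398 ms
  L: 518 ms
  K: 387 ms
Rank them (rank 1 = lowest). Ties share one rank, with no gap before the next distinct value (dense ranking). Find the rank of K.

Sorted (ascending): 311, 331, 349, 361, 381, 387, 387, 398, 416, 512, 518
The 2 values of 387 share dense rank 6.
Remaining distinct values take the next consecutive integers.
K has value 387 ms → rank 6.

6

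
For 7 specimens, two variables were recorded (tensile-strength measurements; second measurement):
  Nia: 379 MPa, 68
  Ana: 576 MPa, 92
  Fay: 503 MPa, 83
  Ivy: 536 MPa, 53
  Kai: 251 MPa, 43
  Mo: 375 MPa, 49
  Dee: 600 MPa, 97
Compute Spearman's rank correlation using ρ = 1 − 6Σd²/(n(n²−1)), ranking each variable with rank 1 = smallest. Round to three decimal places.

Ranks of variable 1: 3, 6, 4, 5, 1, 2, 7
Ranks of variable 2: 4, 6, 5, 3, 1, 2, 7
d = r₁ − r₂: -1, 0, -1, 2, 0, 0, 0
d²: 1, 0, 1, 4, 0, 0, 0; Σd² = 6
ρ = 1 − 6·6/(7·48) = 1 − 36/336 = 0.893

0.893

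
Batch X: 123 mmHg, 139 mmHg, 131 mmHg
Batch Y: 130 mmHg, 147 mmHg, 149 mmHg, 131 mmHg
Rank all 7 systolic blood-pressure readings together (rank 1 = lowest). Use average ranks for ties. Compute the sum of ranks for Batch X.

Sorted (ascending): 123, 130, 131, 131, 139, 147, 149
The 2 values of 131 occupy positions 3–4 → average rank (3+4)/2 = 3.5.
Batch X values → pooled ranks: 123→1, 139→5, 131→3.5
Rank sum = 1 + 5 + 3.5 = 9.5

9.5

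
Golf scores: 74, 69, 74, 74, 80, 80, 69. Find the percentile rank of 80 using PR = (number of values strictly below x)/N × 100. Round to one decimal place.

N = 7.
Strictly below 80: 5. Equal to 80: 2.
PR = 5/7 × 100 = 71.4

71.4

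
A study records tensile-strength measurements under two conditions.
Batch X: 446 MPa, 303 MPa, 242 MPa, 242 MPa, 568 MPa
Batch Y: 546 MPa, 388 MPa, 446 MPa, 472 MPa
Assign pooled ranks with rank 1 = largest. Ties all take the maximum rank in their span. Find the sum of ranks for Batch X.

31

Sorted (descending): 568, 546, 472, 446, 446, 388, 303, 242, 242
The 2 values of 446 occupy positions 4–5 → each gets rank 5.
The 2 values of 242 occupy positions 8–9 → each gets rank 9.
Batch X values → pooled ranks: 446→5, 303→7, 242→9, 242→9, 568→1
Rank sum = 5 + 7 + 9 + 9 + 1 = 31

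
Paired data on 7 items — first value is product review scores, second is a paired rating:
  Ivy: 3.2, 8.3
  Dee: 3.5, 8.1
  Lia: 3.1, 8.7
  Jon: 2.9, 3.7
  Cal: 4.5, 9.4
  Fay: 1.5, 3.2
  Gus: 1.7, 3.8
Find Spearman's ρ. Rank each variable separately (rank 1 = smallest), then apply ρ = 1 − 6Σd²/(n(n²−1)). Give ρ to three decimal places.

0.821

Ranks of variable 1: 5, 6, 4, 3, 7, 1, 2
Ranks of variable 2: 5, 4, 6, 2, 7, 1, 3
d = r₁ − r₂: 0, 2, -2, 1, 0, 0, -1
d²: 0, 4, 4, 1, 0, 0, 1; Σd² = 10
ρ = 1 − 6·10/(7·48) = 1 − 60/336 = 0.821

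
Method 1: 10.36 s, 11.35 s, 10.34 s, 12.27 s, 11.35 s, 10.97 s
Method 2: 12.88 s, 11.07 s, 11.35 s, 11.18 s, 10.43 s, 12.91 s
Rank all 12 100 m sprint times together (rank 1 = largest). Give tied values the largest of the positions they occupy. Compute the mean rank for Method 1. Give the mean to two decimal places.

7.83

Sorted (descending): 12.91, 12.88, 12.27, 11.35, 11.35, 11.35, 11.18, 11.07, 10.97, 10.43, 10.36, 10.34
The 3 values of 11.35 occupy positions 4–6 → each gets rank 6.
Method 1 values → pooled ranks: 10.36→11, 11.35→6, 10.34→12, 12.27→3, 11.35→6, 10.97→9
Mean rank = (11 + 6 + 12 + 3 + 6 + 9) / 6 = 7.83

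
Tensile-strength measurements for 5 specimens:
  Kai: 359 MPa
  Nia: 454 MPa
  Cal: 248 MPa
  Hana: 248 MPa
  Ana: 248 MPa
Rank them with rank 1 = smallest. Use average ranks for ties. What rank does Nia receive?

Sorted (ascending): 248, 248, 248, 359, 454
The 3 values of 248 occupy positions 1–3 → average rank 2.
Nia has value 454 MPa → rank 5.

5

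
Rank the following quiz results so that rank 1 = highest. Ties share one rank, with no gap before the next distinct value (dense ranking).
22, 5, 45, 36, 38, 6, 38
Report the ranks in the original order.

4, 6, 1, 3, 2, 5, 2

Sorted (descending): 45, 38, 38, 36, 22, 6, 5
The 2 values of 38 share dense rank 2.
Remaining distinct values take the next consecutive integers.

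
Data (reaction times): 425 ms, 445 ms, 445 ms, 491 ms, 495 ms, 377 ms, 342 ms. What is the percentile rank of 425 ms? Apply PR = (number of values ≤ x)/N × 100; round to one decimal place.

N = 7.
Strictly below 425: 2. Equal to 425: 1.
PR = 3/7 × 100 = 42.9

42.9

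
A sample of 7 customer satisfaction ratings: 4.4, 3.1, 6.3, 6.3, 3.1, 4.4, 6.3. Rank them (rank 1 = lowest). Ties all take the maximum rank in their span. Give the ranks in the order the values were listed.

4, 2, 7, 7, 2, 4, 7

Sorted (ascending): 3.1, 3.1, 4.4, 4.4, 6.3, 6.3, 6.3
The 2 values of 3.1 occupy positions 1–2 → each gets rank 2.
The 2 values of 4.4 occupy positions 3–4 → each gets rank 4.
The 3 values of 6.3 occupy positions 5–7 → each gets rank 7.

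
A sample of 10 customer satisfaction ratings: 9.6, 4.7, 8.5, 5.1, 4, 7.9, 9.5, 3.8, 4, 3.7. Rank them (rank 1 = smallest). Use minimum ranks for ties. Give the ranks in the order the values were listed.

10, 5, 8, 6, 3, 7, 9, 2, 3, 1

Sorted (ascending): 3.7, 3.8, 4, 4, 4.7, 5.1, 7.9, 8.5, 9.5, 9.6
The 2 values of 4 occupy positions 3–4 → each gets rank 3.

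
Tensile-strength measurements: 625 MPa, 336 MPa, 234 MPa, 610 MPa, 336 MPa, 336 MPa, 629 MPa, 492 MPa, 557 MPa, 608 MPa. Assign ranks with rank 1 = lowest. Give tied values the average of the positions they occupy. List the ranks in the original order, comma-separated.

9, 3, 1, 8, 3, 3, 10, 5, 6, 7

Sorted (ascending): 234, 336, 336, 336, 492, 557, 608, 610, 625, 629
The 3 values of 336 occupy positions 2–4 → average rank 3.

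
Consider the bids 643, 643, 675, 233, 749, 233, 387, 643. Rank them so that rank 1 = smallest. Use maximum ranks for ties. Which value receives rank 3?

Sorted (ascending): 233, 233, 387, 643, 643, 643, 675, 749
The 2 values of 233 occupy positions 1–2 → each gets rank 2.
The 3 values of 643 occupy positions 4–6 → each gets rank 6.
Rank 3 → value 387.

387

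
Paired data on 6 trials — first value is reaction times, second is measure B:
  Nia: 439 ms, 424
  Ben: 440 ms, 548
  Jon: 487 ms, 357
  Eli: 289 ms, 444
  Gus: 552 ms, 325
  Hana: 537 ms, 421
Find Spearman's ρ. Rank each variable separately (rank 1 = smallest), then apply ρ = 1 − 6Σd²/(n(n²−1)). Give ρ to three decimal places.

-0.771

Ranks of variable 1: 2, 3, 4, 1, 6, 5
Ranks of variable 2: 4, 6, 2, 5, 1, 3
d = r₁ − r₂: -2, -3, 2, -4, 5, 2
d²: 4, 9, 4, 16, 25, 4; Σd² = 62
ρ = 1 − 6·62/(6·35) = 1 − 372/210 = -0.771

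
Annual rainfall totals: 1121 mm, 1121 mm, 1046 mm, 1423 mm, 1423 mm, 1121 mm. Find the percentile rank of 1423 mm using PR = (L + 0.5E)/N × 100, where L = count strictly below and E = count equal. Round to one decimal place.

N = 6.
Strictly below 1423: 4. Equal to 1423: 2.
PR = (4 + 0.5·2)/6 × 100 = 83.3

83.3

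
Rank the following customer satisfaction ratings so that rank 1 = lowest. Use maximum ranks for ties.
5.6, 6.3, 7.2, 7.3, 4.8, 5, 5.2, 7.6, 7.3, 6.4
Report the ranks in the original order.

Sorted (ascending): 4.8, 5, 5.2, 5.6, 6.3, 6.4, 7.2, 7.3, 7.3, 7.6
The 2 values of 7.3 occupy positions 8–9 → each gets rank 9.

4, 5, 7, 9, 1, 2, 3, 10, 9, 6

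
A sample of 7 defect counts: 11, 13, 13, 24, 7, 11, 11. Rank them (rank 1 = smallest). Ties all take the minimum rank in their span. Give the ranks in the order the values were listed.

2, 5, 5, 7, 1, 2, 2

Sorted (ascending): 7, 11, 11, 11, 13, 13, 24
The 3 values of 11 occupy positions 2–4 → each gets rank 2.
The 2 values of 13 occupy positions 5–6 → each gets rank 5.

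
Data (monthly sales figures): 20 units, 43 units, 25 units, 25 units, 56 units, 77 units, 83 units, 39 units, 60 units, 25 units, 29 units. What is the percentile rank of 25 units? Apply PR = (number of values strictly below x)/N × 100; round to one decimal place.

9.1

N = 11.
Strictly below 25: 1. Equal to 25: 3.
PR = 1/11 × 100 = 9.1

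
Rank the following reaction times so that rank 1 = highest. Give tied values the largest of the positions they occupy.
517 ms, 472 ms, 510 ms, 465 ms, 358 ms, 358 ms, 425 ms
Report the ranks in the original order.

Sorted (descending): 517, 510, 472, 465, 425, 358, 358
The 2 values of 358 occupy positions 6–7 → each gets rank 7.

1, 3, 2, 4, 7, 7, 5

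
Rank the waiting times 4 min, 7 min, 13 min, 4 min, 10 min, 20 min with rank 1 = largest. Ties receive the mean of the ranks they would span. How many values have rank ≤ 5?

4

Sorted (descending): 20, 13, 10, 7, 4, 4
The 2 values of 4 occupy positions 5–6 → average rank (5+6)/2 = 5.5.
Ranks ≤ 5: {1, 2, 3, 4} → 4 values.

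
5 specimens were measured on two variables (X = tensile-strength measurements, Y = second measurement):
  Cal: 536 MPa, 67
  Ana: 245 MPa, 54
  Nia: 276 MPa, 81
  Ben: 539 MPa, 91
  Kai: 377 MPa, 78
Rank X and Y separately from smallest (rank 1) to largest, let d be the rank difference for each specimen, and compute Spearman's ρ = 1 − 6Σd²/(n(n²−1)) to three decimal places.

0.600

Ranks of variable 1: 4, 1, 2, 5, 3
Ranks of variable 2: 2, 1, 4, 5, 3
d = r₁ − r₂: 2, 0, -2, 0, 0
d²: 4, 0, 4, 0, 0; Σd² = 8
ρ = 1 − 6·8/(5·24) = 1 − 48/120 = 0.600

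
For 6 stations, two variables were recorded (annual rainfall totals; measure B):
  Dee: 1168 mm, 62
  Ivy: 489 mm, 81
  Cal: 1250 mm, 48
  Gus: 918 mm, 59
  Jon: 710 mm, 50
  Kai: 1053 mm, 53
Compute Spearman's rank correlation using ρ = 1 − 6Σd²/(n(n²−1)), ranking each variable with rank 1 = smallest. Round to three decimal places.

-0.486

Ranks of variable 1: 5, 1, 6, 3, 2, 4
Ranks of variable 2: 5, 6, 1, 4, 2, 3
d = r₁ − r₂: 0, -5, 5, -1, 0, 1
d²: 0, 25, 25, 1, 0, 1; Σd² = 52
ρ = 1 − 6·52/(6·35) = 1 − 312/210 = -0.486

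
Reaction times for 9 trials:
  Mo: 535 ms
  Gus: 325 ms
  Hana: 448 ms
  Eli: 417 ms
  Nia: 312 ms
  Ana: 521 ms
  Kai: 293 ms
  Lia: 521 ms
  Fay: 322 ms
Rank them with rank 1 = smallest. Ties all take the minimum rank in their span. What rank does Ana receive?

Sorted (ascending): 293, 312, 322, 325, 417, 448, 521, 521, 535
The 2 values of 521 occupy positions 7–8 → each gets rank 7.
Ana has value 521 ms → rank 7.

7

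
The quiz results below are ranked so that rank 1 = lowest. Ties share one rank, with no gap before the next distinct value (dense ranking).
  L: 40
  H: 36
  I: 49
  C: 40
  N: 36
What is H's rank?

1

Sorted (ascending): 36, 36, 40, 40, 49
The 2 values of 36 share dense rank 1.
The 2 values of 40 share dense rank 2.
Remaining distinct values take the next consecutive integers.
H has value 36 → rank 1.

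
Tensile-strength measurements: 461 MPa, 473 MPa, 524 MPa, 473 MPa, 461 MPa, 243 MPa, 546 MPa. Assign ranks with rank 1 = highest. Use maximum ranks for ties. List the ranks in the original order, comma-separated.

6, 4, 2, 4, 6, 7, 1

Sorted (descending): 546, 524, 473, 473, 461, 461, 243
The 2 values of 473 occupy positions 3–4 → each gets rank 4.
The 2 values of 461 occupy positions 5–6 → each gets rank 6.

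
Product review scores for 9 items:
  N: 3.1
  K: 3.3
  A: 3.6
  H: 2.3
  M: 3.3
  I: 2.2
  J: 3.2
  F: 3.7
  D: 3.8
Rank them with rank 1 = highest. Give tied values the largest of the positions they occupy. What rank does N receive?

Sorted (descending): 3.8, 3.7, 3.6, 3.3, 3.3, 3.2, 3.1, 2.3, 2.2
The 2 values of 3.3 occupy positions 4–5 → each gets rank 5.
N has value 3.1 → rank 7.

7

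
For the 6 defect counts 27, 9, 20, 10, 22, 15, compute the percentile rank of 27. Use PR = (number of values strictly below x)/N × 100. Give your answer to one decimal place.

N = 6.
Strictly below 27: 5. Equal to 27: 1.
PR = 5/6 × 100 = 83.3

83.3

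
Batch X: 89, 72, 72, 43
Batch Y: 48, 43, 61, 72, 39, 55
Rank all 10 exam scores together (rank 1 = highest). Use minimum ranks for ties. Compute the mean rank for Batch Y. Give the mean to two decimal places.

Sorted (descending): 89, 72, 72, 72, 61, 55, 48, 43, 43, 39
The 3 values of 72 occupy positions 2–4 → each gets rank 2.
The 2 values of 43 occupy positions 8–9 → each gets rank 8.
Batch Y values → pooled ranks: 48→7, 43→8, 61→5, 72→2, 39→10, 55→6
Mean rank = (7 + 8 + 5 + 2 + 10 + 6) / 6 = 6.33

6.33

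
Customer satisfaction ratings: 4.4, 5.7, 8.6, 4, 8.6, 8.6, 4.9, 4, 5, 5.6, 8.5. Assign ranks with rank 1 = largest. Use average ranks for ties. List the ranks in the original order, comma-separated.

9, 5, 2, 10.5, 2, 2, 8, 10.5, 7, 6, 4

Sorted (descending): 8.6, 8.6, 8.6, 8.5, 5.7, 5.6, 5, 4.9, 4.4, 4, 4
The 3 values of 8.6 occupy positions 1–3 → average rank 2.
The 2 values of 4 occupy positions 10–11 → average rank (10+11)/2 = 10.5.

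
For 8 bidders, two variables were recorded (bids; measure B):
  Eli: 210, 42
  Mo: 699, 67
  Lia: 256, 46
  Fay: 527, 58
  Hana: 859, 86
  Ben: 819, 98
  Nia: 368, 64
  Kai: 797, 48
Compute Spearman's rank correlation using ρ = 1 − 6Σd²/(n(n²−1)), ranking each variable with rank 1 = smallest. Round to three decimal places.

0.810

Ranks of variable 1: 1, 5, 2, 4, 8, 7, 3, 6
Ranks of variable 2: 1, 6, 2, 4, 7, 8, 5, 3
d = r₁ − r₂: 0, -1, 0, 0, 1, -1, -2, 3
d²: 0, 1, 0, 0, 1, 1, 4, 9; Σd² = 16
ρ = 1 − 6·16/(8·63) = 1 − 96/504 = 0.810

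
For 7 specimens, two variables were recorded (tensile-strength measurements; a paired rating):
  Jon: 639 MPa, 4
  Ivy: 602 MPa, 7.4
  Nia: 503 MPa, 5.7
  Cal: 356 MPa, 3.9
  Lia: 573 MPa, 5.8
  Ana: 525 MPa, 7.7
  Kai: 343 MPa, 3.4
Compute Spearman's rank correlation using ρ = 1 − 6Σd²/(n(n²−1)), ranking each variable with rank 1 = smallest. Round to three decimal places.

0.536

Ranks of variable 1: 7, 6, 3, 2, 5, 4, 1
Ranks of variable 2: 3, 6, 4, 2, 5, 7, 1
d = r₁ − r₂: 4, 0, -1, 0, 0, -3, 0
d²: 16, 0, 1, 0, 0, 9, 0; Σd² = 26
ρ = 1 − 6·26/(7·48) = 1 − 156/336 = 0.536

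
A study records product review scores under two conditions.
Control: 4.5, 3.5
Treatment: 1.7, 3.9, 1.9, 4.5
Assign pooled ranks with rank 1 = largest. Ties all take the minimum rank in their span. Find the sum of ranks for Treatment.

Sorted (descending): 4.5, 4.5, 3.9, 3.5, 1.9, 1.7
The 2 values of 4.5 occupy positions 1–2 → each gets rank 1.
Treatment values → pooled ranks: 1.7→6, 3.9→3, 1.9→5, 4.5→1
Rank sum = 6 + 3 + 5 + 1 = 15

15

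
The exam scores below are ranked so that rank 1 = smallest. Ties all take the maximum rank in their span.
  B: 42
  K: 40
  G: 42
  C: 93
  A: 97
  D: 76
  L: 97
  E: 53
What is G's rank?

3

Sorted (ascending): 40, 42, 42, 53, 76, 93, 97, 97
The 2 values of 42 occupy positions 2–3 → each gets rank 3.
The 2 values of 97 occupy positions 7–8 → each gets rank 8.
G has value 42 → rank 3.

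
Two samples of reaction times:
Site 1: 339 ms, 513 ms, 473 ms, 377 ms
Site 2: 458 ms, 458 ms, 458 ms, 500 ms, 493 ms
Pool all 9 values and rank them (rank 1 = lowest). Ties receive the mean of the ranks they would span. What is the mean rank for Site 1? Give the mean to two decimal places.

4.50

Sorted (ascending): 339, 377, 458, 458, 458, 473, 493, 500, 513
The 3 values of 458 occupy positions 3–5 → average rank 4.
Site 1 values → pooled ranks: 339→1, 513→9, 473→6, 377→2
Mean rank = (1 + 9 + 6 + 2) / 4 = 4.50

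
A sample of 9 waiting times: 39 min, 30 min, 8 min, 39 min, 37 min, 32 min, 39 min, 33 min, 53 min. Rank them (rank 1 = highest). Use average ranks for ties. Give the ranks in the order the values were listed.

3, 8, 9, 3, 5, 7, 3, 6, 1

Sorted (descending): 53, 39, 39, 39, 37, 33, 32, 30, 8
The 3 values of 39 occupy positions 2–4 → average rank 3.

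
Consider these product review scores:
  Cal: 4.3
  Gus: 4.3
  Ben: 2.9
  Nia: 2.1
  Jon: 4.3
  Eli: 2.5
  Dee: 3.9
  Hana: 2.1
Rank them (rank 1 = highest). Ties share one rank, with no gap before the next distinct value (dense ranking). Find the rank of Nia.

5

Sorted (descending): 4.3, 4.3, 4.3, 3.9, 2.9, 2.5, 2.1, 2.1
The 3 values of 4.3 share dense rank 1.
The 2 values of 2.1 share dense rank 5.
Remaining distinct values take the next consecutive integers.
Nia has value 2.1 → rank 5.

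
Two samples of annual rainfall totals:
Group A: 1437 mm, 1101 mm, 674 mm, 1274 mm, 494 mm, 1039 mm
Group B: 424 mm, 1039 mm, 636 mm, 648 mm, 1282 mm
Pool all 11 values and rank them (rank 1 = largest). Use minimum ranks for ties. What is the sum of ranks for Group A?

Sorted (descending): 1437, 1282, 1274, 1101, 1039, 1039, 674, 648, 636, 494, 424
The 2 values of 1039 occupy positions 5–6 → each gets rank 5.
Group A values → pooled ranks: 1437→1, 1101→4, 674→7, 1274→3, 494→10, 1039→5
Rank sum = 1 + 4 + 7 + 3 + 10 + 5 = 30

30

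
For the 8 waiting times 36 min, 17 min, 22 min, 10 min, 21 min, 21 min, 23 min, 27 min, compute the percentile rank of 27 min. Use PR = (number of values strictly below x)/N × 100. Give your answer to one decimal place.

N = 8.
Strictly below 27: 6. Equal to 27: 1.
PR = 6/8 × 100 = 75.0

75.0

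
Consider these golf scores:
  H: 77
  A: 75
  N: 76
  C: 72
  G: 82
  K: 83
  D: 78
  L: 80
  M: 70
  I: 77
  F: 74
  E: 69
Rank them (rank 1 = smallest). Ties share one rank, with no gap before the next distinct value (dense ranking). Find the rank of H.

Sorted (ascending): 69, 70, 72, 74, 75, 76, 77, 77, 78, 80, 82, 83
The 2 values of 77 share dense rank 7.
Remaining distinct values take the next consecutive integers.
H has value 77 → rank 7.

7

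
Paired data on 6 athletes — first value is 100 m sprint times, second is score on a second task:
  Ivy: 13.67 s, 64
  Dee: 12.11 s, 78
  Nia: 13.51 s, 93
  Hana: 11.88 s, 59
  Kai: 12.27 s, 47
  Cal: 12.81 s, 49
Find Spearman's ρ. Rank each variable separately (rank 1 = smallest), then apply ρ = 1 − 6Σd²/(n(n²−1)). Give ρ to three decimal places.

0.257

Ranks of variable 1: 6, 2, 5, 1, 3, 4
Ranks of variable 2: 4, 5, 6, 3, 1, 2
d = r₁ − r₂: 2, -3, -1, -2, 2, 2
d²: 4, 9, 1, 4, 4, 4; Σd² = 26
ρ = 1 − 6·26/(6·35) = 1 − 156/210 = 0.257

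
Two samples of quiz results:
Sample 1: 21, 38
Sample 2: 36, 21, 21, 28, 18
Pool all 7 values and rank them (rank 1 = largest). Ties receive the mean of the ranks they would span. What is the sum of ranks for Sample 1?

6

Sorted (descending): 38, 36, 28, 21, 21, 21, 18
The 3 values of 21 occupy positions 4–6 → average rank 5.
Sample 1 values → pooled ranks: 21→5, 38→1
Rank sum = 5 + 1 = 6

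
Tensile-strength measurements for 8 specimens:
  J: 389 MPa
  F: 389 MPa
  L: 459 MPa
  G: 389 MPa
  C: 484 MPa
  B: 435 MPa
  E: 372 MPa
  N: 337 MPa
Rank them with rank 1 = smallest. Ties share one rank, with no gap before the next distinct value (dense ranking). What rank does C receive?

Sorted (ascending): 337, 372, 389, 389, 389, 435, 459, 484
The 3 values of 389 share dense rank 3.
Remaining distinct values take the next consecutive integers.
C has value 484 MPa → rank 6.

6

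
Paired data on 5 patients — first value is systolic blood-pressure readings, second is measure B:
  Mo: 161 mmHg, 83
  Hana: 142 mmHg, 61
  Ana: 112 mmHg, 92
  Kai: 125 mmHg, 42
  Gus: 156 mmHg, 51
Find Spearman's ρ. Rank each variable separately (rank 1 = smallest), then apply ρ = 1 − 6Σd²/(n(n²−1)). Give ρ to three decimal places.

-0.100

Ranks of variable 1: 5, 3, 1, 2, 4
Ranks of variable 2: 4, 3, 5, 1, 2
d = r₁ − r₂: 1, 0, -4, 1, 2
d²: 1, 0, 16, 1, 4; Σd² = 22
ρ = 1 − 6·22/(5·24) = 1 − 132/120 = -0.100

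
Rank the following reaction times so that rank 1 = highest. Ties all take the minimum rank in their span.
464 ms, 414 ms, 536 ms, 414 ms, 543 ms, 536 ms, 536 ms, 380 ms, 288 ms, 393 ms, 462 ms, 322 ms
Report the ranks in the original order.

5, 7, 2, 7, 1, 2, 2, 10, 12, 9, 6, 11

Sorted (descending): 543, 536, 536, 536, 464, 462, 414, 414, 393, 380, 322, 288
The 3 values of 536 occupy positions 2–4 → each gets rank 2.
The 2 values of 414 occupy positions 7–8 → each gets rank 7.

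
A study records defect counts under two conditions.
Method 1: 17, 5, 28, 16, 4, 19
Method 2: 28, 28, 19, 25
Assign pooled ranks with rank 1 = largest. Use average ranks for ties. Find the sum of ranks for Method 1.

Sorted (descending): 28, 28, 28, 25, 19, 19, 17, 16, 5, 4
The 3 values of 28 occupy positions 1–3 → average rank 2.
The 2 values of 19 occupy positions 5–6 → average rank (5+6)/2 = 5.5.
Method 1 values → pooled ranks: 17→7, 5→9, 28→2, 16→8, 4→10, 19→5.5
Rank sum = 7 + 9 + 2 + 8 + 10 + 5.5 = 41.5

41.5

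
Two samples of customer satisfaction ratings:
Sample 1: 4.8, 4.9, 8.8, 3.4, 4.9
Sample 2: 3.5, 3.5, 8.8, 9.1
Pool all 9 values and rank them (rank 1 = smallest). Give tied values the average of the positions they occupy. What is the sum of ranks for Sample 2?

Sorted (ascending): 3.4, 3.5, 3.5, 4.8, 4.9, 4.9, 8.8, 8.8, 9.1
The 2 values of 3.5 occupy positions 2–3 → average rank (2+3)/2 = 2.5.
The 2 values of 4.9 occupy positions 5–6 → average rank (5+6)/2 = 5.5.
The 2 values of 8.8 occupy positions 7–8 → average rank (7+8)/2 = 7.5.
Sample 2 values → pooled ranks: 3.5→2.5, 3.5→2.5, 8.8→7.5, 9.1→9
Rank sum = 2.5 + 2.5 + 7.5 + 9 = 21.5

21.5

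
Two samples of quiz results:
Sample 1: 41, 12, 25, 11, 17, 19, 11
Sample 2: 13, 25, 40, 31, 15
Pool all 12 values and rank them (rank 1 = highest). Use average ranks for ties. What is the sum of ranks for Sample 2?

Sorted (descending): 41, 40, 31, 25, 25, 19, 17, 15, 13, 12, 11, 11
The 2 values of 25 occupy positions 4–5 → average rank (4+5)/2 = 4.5.
The 2 values of 11 occupy positions 11–12 → average rank (11+12)/2 = 11.5.
Sample 2 values → pooled ranks: 13→9, 25→4.5, 40→2, 31→3, 15→8
Rank sum = 9 + 4.5 + 2 + 3 + 8 = 26.5

26.5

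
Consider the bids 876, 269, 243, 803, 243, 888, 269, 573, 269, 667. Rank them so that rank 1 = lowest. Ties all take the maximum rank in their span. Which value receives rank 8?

Sorted (ascending): 243, 243, 269, 269, 269, 573, 667, 803, 876, 888
The 2 values of 243 occupy positions 1–2 → each gets rank 2.
The 3 values of 269 occupy positions 3–5 → each gets rank 5.
Rank 8 → value 803.

803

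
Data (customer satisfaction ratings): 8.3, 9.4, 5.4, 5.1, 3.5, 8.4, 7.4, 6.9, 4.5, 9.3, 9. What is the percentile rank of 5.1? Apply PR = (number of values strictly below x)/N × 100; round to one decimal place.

18.2

N = 11.
Strictly below 5.1: 2. Equal to 5.1: 1.
PR = 2/11 × 100 = 18.2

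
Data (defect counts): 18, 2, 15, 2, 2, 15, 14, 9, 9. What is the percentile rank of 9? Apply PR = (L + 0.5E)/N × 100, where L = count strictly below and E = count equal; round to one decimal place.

44.4

N = 9.
Strictly below 9: 3. Equal to 9: 2.
PR = (3 + 0.5·2)/9 × 100 = 44.4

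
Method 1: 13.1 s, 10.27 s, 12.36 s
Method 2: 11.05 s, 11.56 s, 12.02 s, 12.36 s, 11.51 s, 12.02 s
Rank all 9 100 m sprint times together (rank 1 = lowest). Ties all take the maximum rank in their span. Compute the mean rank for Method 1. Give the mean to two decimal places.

6.00

Sorted (ascending): 10.27, 11.05, 11.51, 11.56, 12.02, 12.02, 12.36, 12.36, 13.1
The 2 values of 12.02 occupy positions 5–6 → each gets rank 6.
The 2 values of 12.36 occupy positions 7–8 → each gets rank 8.
Method 1 values → pooled ranks: 13.1→9, 10.27→1, 12.36→8
Mean rank = (9 + 1 + 8) / 3 = 6.00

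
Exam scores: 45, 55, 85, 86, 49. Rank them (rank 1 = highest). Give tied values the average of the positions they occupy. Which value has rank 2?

85

Sorted (descending): 86, 85, 55, 49, 45
No ties — each value takes its position as its rank.
Rank 2 → value 85.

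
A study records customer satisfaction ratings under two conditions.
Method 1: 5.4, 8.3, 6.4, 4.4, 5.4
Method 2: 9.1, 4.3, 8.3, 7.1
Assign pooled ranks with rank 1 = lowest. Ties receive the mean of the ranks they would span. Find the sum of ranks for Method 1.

21.5

Sorted (ascending): 4.3, 4.4, 5.4, 5.4, 6.4, 7.1, 8.3, 8.3, 9.1
The 2 values of 5.4 occupy positions 3–4 → average rank (3+4)/2 = 3.5.
The 2 values of 8.3 occupy positions 7–8 → average rank (7+8)/2 = 7.5.
Method 1 values → pooled ranks: 5.4→3.5, 8.3→7.5, 6.4→5, 4.4→2, 5.4→3.5
Rank sum = 3.5 + 7.5 + 5 + 2 + 3.5 = 21.5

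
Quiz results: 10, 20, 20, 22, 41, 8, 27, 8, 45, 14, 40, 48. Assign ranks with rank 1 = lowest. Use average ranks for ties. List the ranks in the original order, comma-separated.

3, 5.5, 5.5, 7, 10, 1.5, 8, 1.5, 11, 4, 9, 12

Sorted (ascending): 8, 8, 10, 14, 20, 20, 22, 27, 40, 41, 45, 48
The 2 values of 8 occupy positions 1–2 → average rank (1+2)/2 = 1.5.
The 2 values of 20 occupy positions 5–6 → average rank (5+6)/2 = 5.5.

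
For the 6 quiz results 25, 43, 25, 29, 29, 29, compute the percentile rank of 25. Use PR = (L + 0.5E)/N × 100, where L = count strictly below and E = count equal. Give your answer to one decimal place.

16.7

N = 6.
Strictly below 25: 0. Equal to 25: 2.
PR = (0 + 0.5·2)/6 × 100 = 16.7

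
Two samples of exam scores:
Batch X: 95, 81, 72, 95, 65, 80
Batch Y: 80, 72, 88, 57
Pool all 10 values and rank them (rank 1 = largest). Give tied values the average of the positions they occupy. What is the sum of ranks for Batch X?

Sorted (descending): 95, 95, 88, 81, 80, 80, 72, 72, 65, 57
The 2 values of 95 occupy positions 1–2 → average rank (1+2)/2 = 1.5.
The 2 values of 80 occupy positions 5–6 → average rank (5+6)/2 = 5.5.
The 2 values of 72 occupy positions 7–8 → average rank (7+8)/2 = 7.5.
Batch X values → pooled ranks: 95→1.5, 81→4, 72→7.5, 95→1.5, 65→9, 80→5.5
Rank sum = 1.5 + 4 + 7.5 + 1.5 + 9 + 5.5 = 29

29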